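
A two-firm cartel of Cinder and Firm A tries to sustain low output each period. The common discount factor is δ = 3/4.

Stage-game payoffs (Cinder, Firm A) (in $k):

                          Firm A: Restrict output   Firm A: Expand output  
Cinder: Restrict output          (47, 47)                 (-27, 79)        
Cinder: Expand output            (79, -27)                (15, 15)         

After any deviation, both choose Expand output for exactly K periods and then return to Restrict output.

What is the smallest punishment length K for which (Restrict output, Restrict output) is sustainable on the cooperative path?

2

No profitable deviation requires (47−15)(δ+…+δ^K) ≥ 79−47, i.e. δ+…+δ^K ≥ 1 ≈ 1.0000.
With δ = 3/4, the partial sums are K=1: 0.7500, K=2: 1.3125.
K = 2 is the first length at which the sum reaches 1.0000.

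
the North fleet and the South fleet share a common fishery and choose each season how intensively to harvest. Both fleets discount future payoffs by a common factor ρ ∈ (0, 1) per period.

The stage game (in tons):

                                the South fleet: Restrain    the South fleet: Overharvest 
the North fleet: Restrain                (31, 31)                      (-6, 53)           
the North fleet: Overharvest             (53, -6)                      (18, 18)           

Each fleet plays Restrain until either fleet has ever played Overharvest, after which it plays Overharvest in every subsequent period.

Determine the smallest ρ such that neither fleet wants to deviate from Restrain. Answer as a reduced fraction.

31/(1−ρ) ≥ 53 + 18ρ/(1−ρ)
31 ≥ 53 − 35ρ
ρ ≥ 22/35.

22/35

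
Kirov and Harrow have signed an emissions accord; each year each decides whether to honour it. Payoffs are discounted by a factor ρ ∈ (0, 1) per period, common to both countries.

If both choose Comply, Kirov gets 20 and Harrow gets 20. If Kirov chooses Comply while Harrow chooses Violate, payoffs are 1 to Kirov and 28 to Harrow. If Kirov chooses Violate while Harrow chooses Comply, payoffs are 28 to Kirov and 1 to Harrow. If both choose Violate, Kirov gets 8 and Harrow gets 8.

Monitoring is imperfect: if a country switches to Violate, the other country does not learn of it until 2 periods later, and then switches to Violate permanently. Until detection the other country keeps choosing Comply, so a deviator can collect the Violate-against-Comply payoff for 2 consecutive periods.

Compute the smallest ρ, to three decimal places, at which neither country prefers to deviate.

0.632

The best deviation is to choose Violate for all 2 undetected periods, earning 28 each, then 8 forever once detected.
Deviation value: 28(1−ρ^2)/(1−ρ) + 8ρ^2/(1−ρ); cooperation value: 20/(1−ρ).
IC: 20 ≥ 28(1−ρ^2) + 8ρ^2 = 28 − 20ρ^2.
So ρ^2 ≥ 8/20 = 2/5, giving ρ ≥ (2/5)^(1/2) ≈ 0.632.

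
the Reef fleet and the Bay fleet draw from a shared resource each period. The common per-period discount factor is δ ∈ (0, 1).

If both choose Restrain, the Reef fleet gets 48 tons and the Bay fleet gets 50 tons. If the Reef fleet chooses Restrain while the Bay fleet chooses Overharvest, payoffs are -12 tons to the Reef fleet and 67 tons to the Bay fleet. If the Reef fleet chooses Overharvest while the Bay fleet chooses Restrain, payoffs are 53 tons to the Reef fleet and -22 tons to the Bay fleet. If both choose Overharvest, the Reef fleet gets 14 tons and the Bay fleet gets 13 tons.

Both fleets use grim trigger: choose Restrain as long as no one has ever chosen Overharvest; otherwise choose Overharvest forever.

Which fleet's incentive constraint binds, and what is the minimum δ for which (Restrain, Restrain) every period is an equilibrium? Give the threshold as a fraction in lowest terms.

the Reef fleet: cooperation gives 48 each period; deviation gives 53 once then 14 forever.
  48/(1−δ) ≥ 53 + 14δ/(1−δ) ⇒ δ ≥ 5/39.
the Bay fleet: cooperation gives 50 each period; deviation gives 67 once then 13 forever.
  δ ≥ 17/54.
Both must hold, so the binding constraint is the Bay fleet's: δ ≥ 17/54.

the Bay fleet; δ ≥ 17/54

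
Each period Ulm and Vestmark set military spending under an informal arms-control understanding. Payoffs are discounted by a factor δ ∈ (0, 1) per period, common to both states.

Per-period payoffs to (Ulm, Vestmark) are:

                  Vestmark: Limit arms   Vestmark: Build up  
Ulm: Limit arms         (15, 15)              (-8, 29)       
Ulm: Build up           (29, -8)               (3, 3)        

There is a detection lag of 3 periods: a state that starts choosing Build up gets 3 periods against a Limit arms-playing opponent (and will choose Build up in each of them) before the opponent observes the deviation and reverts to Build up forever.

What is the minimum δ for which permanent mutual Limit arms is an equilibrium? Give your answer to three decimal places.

A deviator earns 29 for 3 periods, then 3 forever; cooperating earns 15 forever. Multiplying the IC by (1−δ):
15 ≥ 29(1−δ^3) + 3δ^3, so 26·δ^3 ≥ 14 and δ^3 ≥ 7/13.
δ ≥ (7/13)^(1/3) ≈ 0.814.

0.814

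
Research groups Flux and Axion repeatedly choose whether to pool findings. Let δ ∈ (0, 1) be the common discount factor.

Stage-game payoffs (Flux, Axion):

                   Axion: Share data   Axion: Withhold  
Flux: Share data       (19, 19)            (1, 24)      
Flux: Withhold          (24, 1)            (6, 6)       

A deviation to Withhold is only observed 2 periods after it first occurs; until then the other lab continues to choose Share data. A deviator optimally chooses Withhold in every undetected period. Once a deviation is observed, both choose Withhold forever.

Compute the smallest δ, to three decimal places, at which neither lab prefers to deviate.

0.527

A deviator earns 24 for 2 periods, then 6 forever; cooperating earns 19 forever. Multiplying the IC by (1−δ):
19 ≥ 24(1−δ^2) + 6δ^2, so 18·δ^2 ≥ 5 and δ^2 ≥ 5/18.
δ ≥ (5/18)^(1/2) ≈ 0.527.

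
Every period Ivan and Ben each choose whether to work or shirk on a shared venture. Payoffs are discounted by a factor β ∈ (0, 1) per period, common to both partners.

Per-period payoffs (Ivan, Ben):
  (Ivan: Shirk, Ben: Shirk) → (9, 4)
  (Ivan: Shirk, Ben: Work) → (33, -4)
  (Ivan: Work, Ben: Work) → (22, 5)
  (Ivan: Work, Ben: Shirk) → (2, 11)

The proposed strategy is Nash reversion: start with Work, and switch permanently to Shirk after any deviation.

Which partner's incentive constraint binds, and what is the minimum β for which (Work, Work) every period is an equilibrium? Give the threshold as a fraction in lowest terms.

Ben; β ≥ 6/7

Ivan's threshold: (33−22)/(33−9) = 11/24.
Ben's threshold: (11−5)/(11−4) = 6/7.
11/24 < 6/7, so Ben binds and β* = 6/7.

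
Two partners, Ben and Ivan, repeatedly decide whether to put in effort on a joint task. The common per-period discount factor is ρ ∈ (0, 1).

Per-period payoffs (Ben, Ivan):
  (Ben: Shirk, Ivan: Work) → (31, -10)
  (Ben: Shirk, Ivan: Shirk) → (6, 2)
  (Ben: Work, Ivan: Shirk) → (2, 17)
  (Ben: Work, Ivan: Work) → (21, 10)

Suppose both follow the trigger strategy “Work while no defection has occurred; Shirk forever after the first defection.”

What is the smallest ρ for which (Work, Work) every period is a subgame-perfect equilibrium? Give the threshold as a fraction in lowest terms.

7/15

Ben: cooperation gives 21 each period; deviation gives 31 once then 6 forever.
  21/(1−ρ) ≥ 31 + 6ρ/(1−ρ) ⇒ ρ ≥ 10/25 = 2/5.
Ivan: cooperation gives 10 each period; deviation gives 17 once then 2 forever.
  ρ ≥ 7/15.
Both must hold, so the binding constraint is Ivan's: ρ ≥ 7/15.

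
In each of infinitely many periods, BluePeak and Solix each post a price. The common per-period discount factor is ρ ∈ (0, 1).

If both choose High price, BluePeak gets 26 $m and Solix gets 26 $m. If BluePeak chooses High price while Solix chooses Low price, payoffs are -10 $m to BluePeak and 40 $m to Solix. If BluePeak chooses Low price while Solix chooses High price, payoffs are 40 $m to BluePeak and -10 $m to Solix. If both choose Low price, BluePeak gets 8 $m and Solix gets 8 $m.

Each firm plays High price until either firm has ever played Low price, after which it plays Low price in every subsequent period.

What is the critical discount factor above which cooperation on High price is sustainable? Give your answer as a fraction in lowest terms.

26/(1−ρ) ≥ 40 + 8ρ/(1−ρ)
26 ≥ 40 − 32ρ
ρ ≥ 14/32 = 7/16.

7/16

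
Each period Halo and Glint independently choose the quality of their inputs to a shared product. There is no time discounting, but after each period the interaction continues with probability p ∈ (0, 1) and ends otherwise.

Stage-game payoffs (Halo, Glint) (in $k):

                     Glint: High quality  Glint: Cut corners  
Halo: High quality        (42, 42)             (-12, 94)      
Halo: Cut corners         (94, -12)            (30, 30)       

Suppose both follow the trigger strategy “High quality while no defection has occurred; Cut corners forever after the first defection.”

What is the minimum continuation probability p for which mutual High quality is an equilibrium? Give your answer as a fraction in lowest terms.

13/16

Expected cooperation value is 42 + p·42 + p²·42 + … = 42/(1−p); deviation gives 94 + p·30/(1−p).
42 ≥ 94(1−p) + 30p ⇒ 64p ≥ 52 ⇒ p ≥ 52/64 = 13/16.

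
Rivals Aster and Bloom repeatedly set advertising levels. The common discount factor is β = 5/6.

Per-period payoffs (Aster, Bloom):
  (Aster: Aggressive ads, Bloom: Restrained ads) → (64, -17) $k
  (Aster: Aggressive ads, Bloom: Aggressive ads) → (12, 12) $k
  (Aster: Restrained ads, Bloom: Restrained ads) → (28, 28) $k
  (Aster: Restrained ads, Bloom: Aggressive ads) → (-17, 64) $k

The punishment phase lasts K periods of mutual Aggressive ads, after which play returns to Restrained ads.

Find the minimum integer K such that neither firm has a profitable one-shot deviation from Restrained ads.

4

Need Σ_{k=1}^{K} β^k ≥ (64−28)/(28−12) = 2.2500 at β = 5/6.
At K = 3 the sum is 2.1065 < 2.2500; at K = 4 it is 2.5887 ≥ 2.2500.
So the minimum punishment length is K = 4.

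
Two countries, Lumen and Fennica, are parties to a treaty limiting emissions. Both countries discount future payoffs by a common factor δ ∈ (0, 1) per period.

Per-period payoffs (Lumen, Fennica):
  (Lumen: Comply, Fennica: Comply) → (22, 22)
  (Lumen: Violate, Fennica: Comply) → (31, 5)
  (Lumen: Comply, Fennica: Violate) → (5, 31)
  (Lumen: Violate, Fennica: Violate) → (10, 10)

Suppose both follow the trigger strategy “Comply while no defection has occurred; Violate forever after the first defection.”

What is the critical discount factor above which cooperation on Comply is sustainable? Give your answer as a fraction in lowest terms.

3/7

Cooperation forever yields 22 each period: 22/(1−δ).
Deviating yields 31 once, then 10 forever: 31 + 10δ/(1−δ).
No profitable deviation requires 22/(1−δ) ≥ 31 + 10δ/(1−δ).
Multiplying by (1−δ): 22 ≥ 31(1−δ) + 10δ = 31 − 21δ.
So 21δ ≥ 9, i.e. δ ≥ 9/21 = 3/7.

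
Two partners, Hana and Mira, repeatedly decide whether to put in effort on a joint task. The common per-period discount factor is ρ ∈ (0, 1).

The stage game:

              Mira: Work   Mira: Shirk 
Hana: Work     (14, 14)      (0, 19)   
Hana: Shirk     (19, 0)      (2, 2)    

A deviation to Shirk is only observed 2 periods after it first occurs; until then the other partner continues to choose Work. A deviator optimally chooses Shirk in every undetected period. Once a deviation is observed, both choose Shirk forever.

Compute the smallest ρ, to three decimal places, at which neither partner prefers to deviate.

The best deviation is to choose Shirk for all 2 undetected periods, earning 19 each, then 2 forever once detected.
Deviation value: 19(1−ρ^2)/(1−ρ) + 2ρ^2/(1−ρ); cooperation value: 14/(1−ρ).
IC: 14 ≥ 19(1−ρ^2) + 2ρ^2 = 19 − 17ρ^2.
So ρ^2 ≥ 5/17, giving ρ ≥ (5/17)^(1/2) ≈ 0.542.

0.542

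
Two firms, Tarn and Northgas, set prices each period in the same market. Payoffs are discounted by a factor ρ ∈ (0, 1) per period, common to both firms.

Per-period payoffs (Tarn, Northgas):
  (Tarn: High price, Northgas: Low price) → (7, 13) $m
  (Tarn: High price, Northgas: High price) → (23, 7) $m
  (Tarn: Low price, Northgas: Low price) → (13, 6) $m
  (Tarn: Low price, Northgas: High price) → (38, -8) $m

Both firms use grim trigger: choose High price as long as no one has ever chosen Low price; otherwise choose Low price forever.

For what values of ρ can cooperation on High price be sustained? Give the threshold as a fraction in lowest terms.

Tarn's threshold: (38−23)/(38−13) = 3/5.
Northgas's threshold: (13−7)/(13−6) = 6/7.
3/5 < 6/7, so Northgas binds and ρ* = 6/7.

6/7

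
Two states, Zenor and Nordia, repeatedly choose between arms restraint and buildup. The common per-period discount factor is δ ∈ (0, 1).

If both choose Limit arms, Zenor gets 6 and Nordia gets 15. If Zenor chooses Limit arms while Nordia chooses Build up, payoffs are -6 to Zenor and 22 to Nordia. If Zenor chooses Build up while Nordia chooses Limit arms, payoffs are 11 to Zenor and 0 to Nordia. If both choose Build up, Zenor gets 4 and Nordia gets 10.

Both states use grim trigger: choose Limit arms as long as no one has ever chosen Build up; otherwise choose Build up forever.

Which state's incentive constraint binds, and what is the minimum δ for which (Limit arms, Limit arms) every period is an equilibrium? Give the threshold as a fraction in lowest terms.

For Zenor: deviation gain 11−6 = 5, per-period punishment loss 6−4 = 2. IC gives δ ≥ 5/7.
For Nordia: gain 7, loss 5 per period, so δ ≥ 7/12.
The tighter constraint is Zenor's, so cooperation needs δ ≥ 5/7.

Zenor; δ ≥ 5/7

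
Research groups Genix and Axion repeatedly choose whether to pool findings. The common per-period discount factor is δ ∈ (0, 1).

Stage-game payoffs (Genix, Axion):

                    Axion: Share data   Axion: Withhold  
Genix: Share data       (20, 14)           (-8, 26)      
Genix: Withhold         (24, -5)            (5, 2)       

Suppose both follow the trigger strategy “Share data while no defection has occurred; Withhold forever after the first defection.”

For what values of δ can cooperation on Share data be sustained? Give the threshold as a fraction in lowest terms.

Genix's threshold: (24−20)/(24−5) = 4/19.
Axion's threshold: (26−14)/(26−2) = 1/2.
4/19 < 1/2, so Axion binds and δ* = 1/2.

1/2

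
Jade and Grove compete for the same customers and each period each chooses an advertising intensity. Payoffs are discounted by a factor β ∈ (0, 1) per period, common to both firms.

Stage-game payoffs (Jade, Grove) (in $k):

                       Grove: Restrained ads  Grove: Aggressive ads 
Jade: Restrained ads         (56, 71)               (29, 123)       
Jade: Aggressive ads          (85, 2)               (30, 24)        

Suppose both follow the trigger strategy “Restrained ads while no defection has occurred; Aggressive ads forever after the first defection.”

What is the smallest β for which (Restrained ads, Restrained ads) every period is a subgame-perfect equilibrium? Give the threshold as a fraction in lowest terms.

29/55

Jade: cooperation gives 56 each period; deviation gives 85 once then 30 forever.
  56/(1−β) ≥ 85 + 30β/(1−β) ⇒ β ≥ 29/55.
Grove: cooperation gives 71 each period; deviation gives 123 once then 24 forever.
  β ≥ 52/99.
Both must hold, so the binding constraint is Jade's: β ≥ 29/55.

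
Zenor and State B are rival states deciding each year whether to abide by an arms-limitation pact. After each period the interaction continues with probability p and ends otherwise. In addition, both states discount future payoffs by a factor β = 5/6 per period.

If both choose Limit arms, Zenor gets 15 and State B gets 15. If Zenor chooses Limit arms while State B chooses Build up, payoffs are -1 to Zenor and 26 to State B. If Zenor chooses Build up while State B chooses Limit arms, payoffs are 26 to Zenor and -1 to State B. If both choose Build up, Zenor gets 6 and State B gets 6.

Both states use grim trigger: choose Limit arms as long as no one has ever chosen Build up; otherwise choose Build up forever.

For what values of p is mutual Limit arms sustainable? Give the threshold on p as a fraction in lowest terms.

33/50

Expected continuation weight on next period's payoff is β·p = 5/6·p, which plays the role of the discount factor.
Cooperation requires 5/6·p ≥ (26−15)/(26−6) = 11/20, hence p ≥ 33/50.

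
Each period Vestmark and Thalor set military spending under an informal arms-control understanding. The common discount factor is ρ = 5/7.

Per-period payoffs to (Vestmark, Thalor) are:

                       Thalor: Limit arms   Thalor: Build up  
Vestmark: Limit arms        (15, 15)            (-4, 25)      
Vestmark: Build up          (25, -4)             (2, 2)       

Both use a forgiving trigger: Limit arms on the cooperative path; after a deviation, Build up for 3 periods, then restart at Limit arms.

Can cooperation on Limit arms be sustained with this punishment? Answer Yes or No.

IC: ρ+…+ρ^3 ≥ (25−15)/(15−2) = 10/13.
At ρ = 5/7: partial sum = 1.5889 ≥ 0.7692. Cooperation sustainable.

Yes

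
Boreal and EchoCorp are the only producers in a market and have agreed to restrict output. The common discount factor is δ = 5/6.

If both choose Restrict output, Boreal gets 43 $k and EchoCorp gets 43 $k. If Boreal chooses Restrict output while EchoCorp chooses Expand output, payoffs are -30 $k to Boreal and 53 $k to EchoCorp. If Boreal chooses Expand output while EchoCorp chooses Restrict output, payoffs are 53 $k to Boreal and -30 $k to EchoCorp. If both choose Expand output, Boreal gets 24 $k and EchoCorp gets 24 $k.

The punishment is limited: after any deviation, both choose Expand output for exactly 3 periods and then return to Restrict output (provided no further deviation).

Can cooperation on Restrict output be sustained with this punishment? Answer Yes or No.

Yes

Comparing payoff streams over the 4 periods until play realigns: cooperate → 43(1+δ+…+δ^3); deviate → 53 + 24(δ+…+δ^3).
Cooperation is sustained iff (43−24)(δ+…+δ^3) ≥ 53−43.
δ+…+δ^3 = 5/6·(1−(5/6)^3)/(1−5/6) = 2.1065, and (53−43)/(43−24) = 0.5263.
2.1065 ≥ 0.5263, so cooperation is sustainable.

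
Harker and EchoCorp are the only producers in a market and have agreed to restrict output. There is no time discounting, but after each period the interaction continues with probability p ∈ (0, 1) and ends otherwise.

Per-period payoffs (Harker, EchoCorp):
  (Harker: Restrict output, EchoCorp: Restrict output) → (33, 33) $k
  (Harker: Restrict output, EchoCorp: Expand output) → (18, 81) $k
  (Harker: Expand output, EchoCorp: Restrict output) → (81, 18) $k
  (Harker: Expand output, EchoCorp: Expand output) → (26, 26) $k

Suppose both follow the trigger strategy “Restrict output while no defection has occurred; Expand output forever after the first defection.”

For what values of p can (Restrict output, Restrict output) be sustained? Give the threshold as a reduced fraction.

Expected cooperation value is 33 + p·33 + p²·33 + … = 33/(1−p); deviation gives 81 + p·26/(1−p).
33 ≥ 81(1−p) + 26p ⇒ 55p ≥ 48 ⇒ p ≥ 48/55.

48/55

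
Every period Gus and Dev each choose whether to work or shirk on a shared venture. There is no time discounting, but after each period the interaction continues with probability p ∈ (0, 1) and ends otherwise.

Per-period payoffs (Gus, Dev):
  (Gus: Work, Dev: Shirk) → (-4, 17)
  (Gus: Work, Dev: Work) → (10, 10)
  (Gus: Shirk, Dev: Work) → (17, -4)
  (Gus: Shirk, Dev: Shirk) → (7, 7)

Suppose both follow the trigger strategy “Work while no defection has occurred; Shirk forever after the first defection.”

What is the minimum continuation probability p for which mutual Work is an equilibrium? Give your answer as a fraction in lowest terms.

Expected cooperation value is 10 + p·10 + p²·10 + … = 10/(1−p); deviation gives 17 + p·7/(1−p).
10 ≥ 17(1−p) + 7p ⇒ 10p ≥ 7 ⇒ p ≥ 7/10.

7/10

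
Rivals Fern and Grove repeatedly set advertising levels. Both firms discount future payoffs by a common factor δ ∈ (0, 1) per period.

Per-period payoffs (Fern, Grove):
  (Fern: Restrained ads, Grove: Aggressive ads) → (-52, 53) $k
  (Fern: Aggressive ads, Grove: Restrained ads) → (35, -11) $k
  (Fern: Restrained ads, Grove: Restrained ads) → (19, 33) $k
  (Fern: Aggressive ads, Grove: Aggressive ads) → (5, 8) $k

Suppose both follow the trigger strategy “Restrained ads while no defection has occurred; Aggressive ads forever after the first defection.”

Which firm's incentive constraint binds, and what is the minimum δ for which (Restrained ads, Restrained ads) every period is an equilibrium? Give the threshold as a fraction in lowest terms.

For Fern: deviation gain 35−19 = 16, per-period punishment loss 19−5 = 14. IC gives δ ≥ 16/30 = 8/15.
For Grove: gain 20, loss 25 per period, so δ ≥ 20/45 = 4/9.
The tighter constraint is Fern's, so cooperation needs δ ≥ 8/15.

Fern; δ ≥ 8/15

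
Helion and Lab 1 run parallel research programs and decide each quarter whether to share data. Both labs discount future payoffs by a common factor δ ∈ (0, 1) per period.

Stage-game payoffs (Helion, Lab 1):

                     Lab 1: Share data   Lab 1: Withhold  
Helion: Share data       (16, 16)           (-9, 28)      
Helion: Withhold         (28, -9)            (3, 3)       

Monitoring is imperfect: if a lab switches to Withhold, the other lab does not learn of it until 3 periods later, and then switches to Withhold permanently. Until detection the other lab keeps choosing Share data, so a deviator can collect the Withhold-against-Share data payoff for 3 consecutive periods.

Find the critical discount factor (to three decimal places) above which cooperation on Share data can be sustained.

0.783

Deviating for the 3 undetected periods gains 28−16 = 12 per period over cooperation, then loses 16−3 = 13 per period forever once punishment starts.
Gain: 12(1 + δ + … + δ^2); loss: 13·δ^3/(1−δ).
No profitable deviation ⇔ 12(1−δ^3) ≤ 13·δ^3, i.e. δ^3 ≥ 12/(12+13) = 12/25.
Hence δ ≥ (12/25)^(1/3) ≈ 0.783.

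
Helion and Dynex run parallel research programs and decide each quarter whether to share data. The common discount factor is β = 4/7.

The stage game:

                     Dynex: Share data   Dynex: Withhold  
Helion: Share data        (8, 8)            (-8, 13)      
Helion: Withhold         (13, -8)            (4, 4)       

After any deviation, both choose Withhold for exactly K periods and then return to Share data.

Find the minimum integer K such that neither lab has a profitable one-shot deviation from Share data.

Need Σ_{k=1}^{K} β^k ≥ (13−8)/(8−4) = 1.2500 at β = 4/7.
At K = 4 the sum is 1.1912 < 1.2500; at K = 5 it is 1.2521 ≥ 1.2500.
So the minimum punishment length is K = 5.

5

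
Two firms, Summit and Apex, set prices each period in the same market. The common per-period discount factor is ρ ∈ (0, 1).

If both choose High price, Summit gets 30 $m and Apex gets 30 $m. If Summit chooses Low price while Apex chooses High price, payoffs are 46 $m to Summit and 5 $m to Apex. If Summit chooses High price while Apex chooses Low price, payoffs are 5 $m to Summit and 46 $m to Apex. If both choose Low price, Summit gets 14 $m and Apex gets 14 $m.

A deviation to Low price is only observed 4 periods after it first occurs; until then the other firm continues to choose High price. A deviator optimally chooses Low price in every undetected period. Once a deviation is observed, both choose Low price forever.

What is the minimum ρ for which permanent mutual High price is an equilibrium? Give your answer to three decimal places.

0.841

Deviating for the 4 undetected periods gains 46−30 = 16 per period over cooperation, then loses 30−14 = 16 per period forever once punishment starts.
Gain: 16(1 + ρ + … + ρ^3); loss: 16·ρ^4/(1−ρ).
No profitable deviation ⇔ 16(1−ρ^4) ≤ 16·ρ^4, i.e. ρ^4 ≥ 16/(16+16) = 1/2.
Hence ρ ≥ (1/2)^(1/4) ≈ 0.841.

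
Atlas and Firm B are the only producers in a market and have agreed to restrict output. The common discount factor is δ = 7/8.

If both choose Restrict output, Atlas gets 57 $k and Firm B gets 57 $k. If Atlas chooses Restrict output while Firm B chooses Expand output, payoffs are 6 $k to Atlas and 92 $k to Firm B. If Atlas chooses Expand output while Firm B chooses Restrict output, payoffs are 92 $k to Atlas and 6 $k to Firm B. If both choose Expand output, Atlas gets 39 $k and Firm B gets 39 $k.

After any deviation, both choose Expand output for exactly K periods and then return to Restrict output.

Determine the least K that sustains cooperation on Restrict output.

3

No profitable deviation requires (57−39)(δ+…+δ^K) ≥ 92−57, i.e. δ+…+δ^K ≥ 35/18 ≈ 1.9444.
With δ = 7/8, the partial sums are K=1: 0.8750, K=2: 1.6406, K=3: 2.3105.
K = 3 is the first length at which the sum reaches 1.9444.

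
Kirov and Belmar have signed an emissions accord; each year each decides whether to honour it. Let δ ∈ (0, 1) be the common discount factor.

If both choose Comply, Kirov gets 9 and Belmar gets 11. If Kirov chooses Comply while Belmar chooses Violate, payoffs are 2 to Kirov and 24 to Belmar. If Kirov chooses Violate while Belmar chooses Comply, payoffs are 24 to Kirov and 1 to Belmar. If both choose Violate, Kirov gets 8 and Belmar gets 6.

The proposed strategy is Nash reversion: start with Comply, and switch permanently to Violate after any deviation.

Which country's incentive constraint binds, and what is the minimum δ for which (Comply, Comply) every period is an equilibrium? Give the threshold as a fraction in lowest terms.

Kirov; δ ≥ 15/16

For Kirov: deviation gain 24−9 = 15, per-period punishment loss 9−8 = 1. IC gives δ ≥ 15/16.
For Belmar: gain 13, loss 5 per period, so δ ≥ 13/18.
The tighter constraint is Kirov's, so cooperation needs δ ≥ 15/16.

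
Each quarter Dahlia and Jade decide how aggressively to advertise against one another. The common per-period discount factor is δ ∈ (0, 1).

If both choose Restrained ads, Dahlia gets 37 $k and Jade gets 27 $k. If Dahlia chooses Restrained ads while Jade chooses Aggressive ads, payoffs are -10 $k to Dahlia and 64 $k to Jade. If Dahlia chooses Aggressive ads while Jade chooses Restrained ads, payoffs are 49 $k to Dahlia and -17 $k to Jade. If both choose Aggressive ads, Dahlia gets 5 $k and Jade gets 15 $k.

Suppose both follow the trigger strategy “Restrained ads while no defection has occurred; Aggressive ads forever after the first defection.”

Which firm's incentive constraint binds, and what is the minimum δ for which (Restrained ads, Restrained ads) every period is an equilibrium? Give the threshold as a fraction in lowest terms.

Jade; δ ≥ 37/49

Dahlia's threshold: (49−37)/(49−5) = 3/11.
Jade's threshold: (64−27)/(64−15) = 37/49.
3/11 < 37/49, so Jade binds and δ* = 37/49.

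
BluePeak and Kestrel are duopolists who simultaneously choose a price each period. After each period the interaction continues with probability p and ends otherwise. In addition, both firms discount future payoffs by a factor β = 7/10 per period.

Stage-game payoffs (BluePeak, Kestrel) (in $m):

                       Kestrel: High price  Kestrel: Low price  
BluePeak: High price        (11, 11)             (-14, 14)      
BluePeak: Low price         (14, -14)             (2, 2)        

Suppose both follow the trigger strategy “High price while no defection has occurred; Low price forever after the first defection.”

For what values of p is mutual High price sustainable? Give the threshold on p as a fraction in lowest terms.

With continuation probability p and discount β, the effective per-period discount factor is βp.
Grim-trigger IC: βp ≥ (14−11)/(14−2) = 1/4.
So p ≥ (1/4)/(7/10) = 5/14.

5/14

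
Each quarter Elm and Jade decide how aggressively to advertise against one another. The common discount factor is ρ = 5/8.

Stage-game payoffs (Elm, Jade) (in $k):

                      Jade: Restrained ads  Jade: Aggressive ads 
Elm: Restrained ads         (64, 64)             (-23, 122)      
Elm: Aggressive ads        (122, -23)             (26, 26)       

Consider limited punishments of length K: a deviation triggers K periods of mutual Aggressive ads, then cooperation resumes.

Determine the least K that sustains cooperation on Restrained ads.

IC: ρ(1−ρ^K)/(1−ρ) ≥ (122−64)/(64−26) = 29/19.
With ρ = 5/8: need 1 − ρ^K ≥ 29/19·(1−5/8)/(5/8), i.e. ρ^K ≤ 0.0842.
Since (5/8)^5 = 0.0954 and (5/8)^6 = 0.0596, the smallest such K is 6.

6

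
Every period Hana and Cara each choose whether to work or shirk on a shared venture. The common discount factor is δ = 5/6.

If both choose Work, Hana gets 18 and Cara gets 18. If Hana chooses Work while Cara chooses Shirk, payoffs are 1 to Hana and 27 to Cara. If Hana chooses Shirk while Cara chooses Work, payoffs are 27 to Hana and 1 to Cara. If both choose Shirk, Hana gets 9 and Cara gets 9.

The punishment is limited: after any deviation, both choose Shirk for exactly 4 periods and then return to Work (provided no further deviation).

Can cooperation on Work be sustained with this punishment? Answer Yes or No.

Comparing payoff streams over the 5 periods until play realigns: cooperate → 18(1+δ+…+δ^4); deviate → 27 + 9(δ+…+δ^4).
Cooperation is sustained iff (18−9)(δ+…+δ^4) ≥ 27−18.
δ+…+δ^4 = 5/6·(1−(5/6)^4)/(1−5/6) = 2.5887, and (27−18)/(18−9) = 1.0000.
2.5887 ≥ 1.0000, so cooperation is sustainable.

Yes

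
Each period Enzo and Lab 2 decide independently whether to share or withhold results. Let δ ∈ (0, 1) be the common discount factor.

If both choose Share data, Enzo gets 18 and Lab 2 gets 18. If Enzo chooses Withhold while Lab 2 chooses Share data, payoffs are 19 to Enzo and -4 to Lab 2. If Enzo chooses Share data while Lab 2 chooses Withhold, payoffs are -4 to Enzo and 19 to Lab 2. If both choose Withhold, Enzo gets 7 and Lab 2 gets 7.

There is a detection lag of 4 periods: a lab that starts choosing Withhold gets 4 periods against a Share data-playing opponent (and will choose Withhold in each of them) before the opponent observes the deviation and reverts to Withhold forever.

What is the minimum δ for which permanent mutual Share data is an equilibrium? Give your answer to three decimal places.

A deviator earns 19 for 4 periods, then 7 forever; cooperating earns 18 forever. Multiplying the IC by (1−δ):
18 ≥ 19(1−δ^4) + 7δ^4, so 12·δ^4 ≥ 1 and δ^4 ≥ 1/12.
δ ≥ (1/12)^(1/4) ≈ 0.537.

0.537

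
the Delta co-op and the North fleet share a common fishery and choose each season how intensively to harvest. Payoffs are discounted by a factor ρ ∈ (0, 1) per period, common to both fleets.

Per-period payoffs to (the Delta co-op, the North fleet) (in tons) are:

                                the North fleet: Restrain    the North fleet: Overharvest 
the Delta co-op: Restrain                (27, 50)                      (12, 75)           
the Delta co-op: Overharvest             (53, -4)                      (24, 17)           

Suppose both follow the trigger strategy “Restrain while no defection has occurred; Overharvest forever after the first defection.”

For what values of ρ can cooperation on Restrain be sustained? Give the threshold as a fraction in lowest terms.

26/29

For the Delta co-op: deviation gain 53−27 = 26, per-period punishment loss 27−24 = 3. IC gives ρ ≥ 26/29.
For the North fleet: gain 25, loss 33 per period, so ρ ≥ 25/58.
The tighter constraint is the Delta co-op's, so cooperation needs ρ ≥ 26/29.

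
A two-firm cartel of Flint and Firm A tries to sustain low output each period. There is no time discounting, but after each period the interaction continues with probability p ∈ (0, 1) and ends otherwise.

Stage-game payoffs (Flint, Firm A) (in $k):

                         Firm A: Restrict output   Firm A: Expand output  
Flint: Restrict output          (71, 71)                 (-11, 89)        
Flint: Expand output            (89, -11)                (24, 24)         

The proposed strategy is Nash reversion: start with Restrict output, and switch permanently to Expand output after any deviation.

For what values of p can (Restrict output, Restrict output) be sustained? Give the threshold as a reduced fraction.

18/65

Expected cooperation value is 71 + p·71 + p²·71 + … = 71/(1−p); deviation gives 89 + p·24/(1−p).
71 ≥ 89(1−p) + 24p ⇒ 65p ≥ 18 ⇒ p ≥ 18/65.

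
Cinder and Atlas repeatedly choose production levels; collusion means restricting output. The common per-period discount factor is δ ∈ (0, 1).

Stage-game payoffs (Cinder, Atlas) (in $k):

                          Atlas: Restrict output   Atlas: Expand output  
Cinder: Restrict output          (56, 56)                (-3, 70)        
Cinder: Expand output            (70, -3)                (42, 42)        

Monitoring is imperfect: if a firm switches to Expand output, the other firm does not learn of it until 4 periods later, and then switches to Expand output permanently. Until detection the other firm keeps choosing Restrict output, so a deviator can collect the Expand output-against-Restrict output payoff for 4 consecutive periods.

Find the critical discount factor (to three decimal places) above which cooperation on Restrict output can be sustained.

A deviator earns 70 for 4 periods, then 42 forever; cooperating earns 56 forever. Multiplying the IC by (1−δ):
56 ≥ 70(1−δ^4) + 42δ^4, so 28·δ^4 ≥ 14 and δ^4 ≥ 1/2.
δ ≥ (1/2)^(1/4) ≈ 0.841.

0.841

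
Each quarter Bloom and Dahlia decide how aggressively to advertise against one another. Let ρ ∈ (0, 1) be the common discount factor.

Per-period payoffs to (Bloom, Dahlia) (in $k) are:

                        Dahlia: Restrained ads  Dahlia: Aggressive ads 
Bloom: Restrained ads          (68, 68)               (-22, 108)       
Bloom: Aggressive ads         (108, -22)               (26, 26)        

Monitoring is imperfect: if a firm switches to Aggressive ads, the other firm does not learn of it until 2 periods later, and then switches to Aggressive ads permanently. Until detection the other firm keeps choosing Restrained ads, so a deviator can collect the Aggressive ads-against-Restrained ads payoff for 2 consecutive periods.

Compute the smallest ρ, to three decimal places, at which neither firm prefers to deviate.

0.698

A deviator earns 108 for 2 periods, then 26 forever; cooperating earns 68 forever. Multiplying the IC by (1−ρ):
68 ≥ 108(1−ρ^2) + 26ρ^2, so 82·ρ^2 ≥ 40 and ρ^2 ≥ 20/41.
ρ ≥ (20/41)^(1/2) ≈ 0.698.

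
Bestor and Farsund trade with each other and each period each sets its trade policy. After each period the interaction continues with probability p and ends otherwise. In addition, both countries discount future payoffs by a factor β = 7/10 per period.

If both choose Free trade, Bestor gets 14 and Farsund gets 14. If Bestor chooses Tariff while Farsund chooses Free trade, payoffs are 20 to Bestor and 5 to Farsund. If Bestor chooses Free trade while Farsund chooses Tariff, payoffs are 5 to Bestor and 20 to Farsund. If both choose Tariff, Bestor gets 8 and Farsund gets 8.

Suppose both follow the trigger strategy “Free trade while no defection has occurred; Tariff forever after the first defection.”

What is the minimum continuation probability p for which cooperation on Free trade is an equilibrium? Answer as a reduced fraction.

5/7

Expected continuation weight on next period's payoff is β·p = 7/10·p, which plays the role of the discount factor.
Cooperation requires 7/10·p ≥ (20−14)/(20−8) = 1/2, hence p ≥ 5/7.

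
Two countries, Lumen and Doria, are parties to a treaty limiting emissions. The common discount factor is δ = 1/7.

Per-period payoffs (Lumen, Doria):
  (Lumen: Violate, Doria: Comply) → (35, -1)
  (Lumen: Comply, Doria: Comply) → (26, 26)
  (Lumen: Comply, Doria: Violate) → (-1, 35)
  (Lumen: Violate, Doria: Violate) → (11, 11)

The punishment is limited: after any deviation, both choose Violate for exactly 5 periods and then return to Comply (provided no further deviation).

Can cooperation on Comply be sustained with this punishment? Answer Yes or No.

IC: δ+…+δ^5 ≥ (35−26)/(26−11) = 3/5.
At δ = 1/7: partial sum = 0.1667 < 0.6000. Cooperation not sustainable.

No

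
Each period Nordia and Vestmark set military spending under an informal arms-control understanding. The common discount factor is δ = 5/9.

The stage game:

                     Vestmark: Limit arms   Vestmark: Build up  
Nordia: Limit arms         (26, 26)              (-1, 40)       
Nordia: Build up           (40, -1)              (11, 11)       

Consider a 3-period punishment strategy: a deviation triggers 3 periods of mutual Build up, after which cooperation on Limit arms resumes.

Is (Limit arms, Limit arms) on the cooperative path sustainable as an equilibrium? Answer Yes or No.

A one-shot deviation gives 40 now, then 11 for 3 periods, then back to 26.
Gain from deviating: (40−26) today; loss: (26−11) in each of the next 3 periods.
No-deviation condition: (26−11)(δ+…+δ^3) ≥ 40−26, i.e. δ+…+δ^3 ≥ 14/15.
At δ = 5/9: δ+…+δ^3 = 1.0357 ≥ 0.9333.
So cooperation is sustainable.

Yes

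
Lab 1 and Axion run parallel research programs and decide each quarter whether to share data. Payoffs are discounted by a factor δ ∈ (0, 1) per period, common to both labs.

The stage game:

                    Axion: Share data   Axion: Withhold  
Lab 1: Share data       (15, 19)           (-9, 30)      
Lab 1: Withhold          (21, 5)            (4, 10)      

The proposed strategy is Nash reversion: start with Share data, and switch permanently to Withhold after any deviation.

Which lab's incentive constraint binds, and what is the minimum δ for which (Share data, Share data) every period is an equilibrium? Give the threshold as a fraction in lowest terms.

Lab 1's threshold: (21−15)/(21−4) = 6/17.
Axion's threshold: (30−19)/(30−10) = 11/20.
6/17 < 11/20, so Axion binds and δ* = 11/20.

Axion; δ ≥ 11/20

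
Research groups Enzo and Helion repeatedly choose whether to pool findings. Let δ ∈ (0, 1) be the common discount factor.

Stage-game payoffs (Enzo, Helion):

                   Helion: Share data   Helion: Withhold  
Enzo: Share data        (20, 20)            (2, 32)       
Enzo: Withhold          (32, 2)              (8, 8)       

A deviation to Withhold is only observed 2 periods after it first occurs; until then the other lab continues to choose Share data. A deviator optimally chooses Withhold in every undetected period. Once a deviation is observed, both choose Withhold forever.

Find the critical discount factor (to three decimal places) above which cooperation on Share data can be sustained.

0.707

A deviator earns 32 for 2 periods, then 8 forever; cooperating earns 20 forever. Multiplying the IC by (1−δ):
20 ≥ 32(1−δ^2) + 8δ^2, so 24·δ^2 ≥ 12 and δ^2 ≥ 1/2.
δ ≥ (1/2)^(1/2) ≈ 0.707.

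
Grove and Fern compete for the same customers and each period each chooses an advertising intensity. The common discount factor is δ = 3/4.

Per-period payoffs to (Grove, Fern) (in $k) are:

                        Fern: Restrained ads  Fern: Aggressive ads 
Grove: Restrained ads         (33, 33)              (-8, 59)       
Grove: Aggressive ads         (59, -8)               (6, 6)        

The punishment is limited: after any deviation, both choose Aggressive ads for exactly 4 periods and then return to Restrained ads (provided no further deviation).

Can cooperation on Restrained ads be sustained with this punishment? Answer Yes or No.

Yes

A one-shot deviation gives 59 now, then 6 for 4 periods, then back to 33.
Gain from deviating: (59−33) today; loss: (33−6) in each of the next 4 periods.
No-deviation condition: (33−6)(δ+…+δ^4) ≥ 59−33, i.e. δ+…+δ^4 ≥ 26/27.
At δ = 3/4: δ+…+δ^4 = 2.0508 ≥ 0.9630.
So cooperation is sustainable.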